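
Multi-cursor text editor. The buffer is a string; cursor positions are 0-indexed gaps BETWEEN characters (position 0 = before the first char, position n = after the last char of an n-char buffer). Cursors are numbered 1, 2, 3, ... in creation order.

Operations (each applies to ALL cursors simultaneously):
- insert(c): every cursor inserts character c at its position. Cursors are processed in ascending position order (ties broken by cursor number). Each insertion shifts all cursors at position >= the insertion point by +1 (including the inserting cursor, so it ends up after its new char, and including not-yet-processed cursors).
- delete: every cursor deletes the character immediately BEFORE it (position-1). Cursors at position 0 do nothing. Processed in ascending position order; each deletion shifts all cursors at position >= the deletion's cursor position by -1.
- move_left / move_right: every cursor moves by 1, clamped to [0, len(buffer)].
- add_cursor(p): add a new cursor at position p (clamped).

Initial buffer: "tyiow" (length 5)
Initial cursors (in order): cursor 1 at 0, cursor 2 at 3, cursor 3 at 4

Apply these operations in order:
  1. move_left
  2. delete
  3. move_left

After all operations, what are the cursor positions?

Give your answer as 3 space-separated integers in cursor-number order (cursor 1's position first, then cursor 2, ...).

After op 1 (move_left): buffer="tyiow" (len 5), cursors c1@0 c2@2 c3@3, authorship .....
After op 2 (delete): buffer="tow" (len 3), cursors c1@0 c2@1 c3@1, authorship ...
After op 3 (move_left): buffer="tow" (len 3), cursors c1@0 c2@0 c3@0, authorship ...

Answer: 0 0 0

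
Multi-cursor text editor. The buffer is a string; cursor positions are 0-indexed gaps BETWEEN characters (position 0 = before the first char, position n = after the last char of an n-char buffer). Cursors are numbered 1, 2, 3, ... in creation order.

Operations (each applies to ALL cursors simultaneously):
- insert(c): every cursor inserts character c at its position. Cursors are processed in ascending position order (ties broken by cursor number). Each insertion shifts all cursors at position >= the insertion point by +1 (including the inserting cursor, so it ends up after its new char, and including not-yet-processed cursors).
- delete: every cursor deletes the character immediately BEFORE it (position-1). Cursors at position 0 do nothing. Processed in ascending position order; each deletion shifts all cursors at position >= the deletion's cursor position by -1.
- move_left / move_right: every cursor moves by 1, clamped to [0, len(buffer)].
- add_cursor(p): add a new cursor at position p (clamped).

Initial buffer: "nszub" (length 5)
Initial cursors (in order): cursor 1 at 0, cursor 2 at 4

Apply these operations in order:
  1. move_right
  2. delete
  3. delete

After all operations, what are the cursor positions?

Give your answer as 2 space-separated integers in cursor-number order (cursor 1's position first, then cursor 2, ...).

After op 1 (move_right): buffer="nszub" (len 5), cursors c1@1 c2@5, authorship .....
After op 2 (delete): buffer="szu" (len 3), cursors c1@0 c2@3, authorship ...
After op 3 (delete): buffer="sz" (len 2), cursors c1@0 c2@2, authorship ..

Answer: 0 2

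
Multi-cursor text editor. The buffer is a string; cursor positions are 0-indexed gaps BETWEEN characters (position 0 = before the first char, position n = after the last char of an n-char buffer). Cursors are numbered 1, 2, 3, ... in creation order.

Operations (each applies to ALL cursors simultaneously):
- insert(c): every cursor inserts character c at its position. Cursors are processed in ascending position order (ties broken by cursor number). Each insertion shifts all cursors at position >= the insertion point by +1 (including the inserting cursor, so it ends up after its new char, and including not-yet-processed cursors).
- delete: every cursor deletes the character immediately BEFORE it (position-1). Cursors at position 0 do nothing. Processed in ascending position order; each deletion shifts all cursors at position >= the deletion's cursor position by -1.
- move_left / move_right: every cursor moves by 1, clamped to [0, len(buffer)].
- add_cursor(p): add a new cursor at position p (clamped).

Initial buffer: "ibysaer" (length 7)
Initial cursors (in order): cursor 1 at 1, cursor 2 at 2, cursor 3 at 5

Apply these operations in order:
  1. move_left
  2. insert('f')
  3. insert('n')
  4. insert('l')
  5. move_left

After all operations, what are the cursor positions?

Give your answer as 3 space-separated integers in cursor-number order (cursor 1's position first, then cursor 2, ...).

Answer: 2 6 12

Derivation:
After op 1 (move_left): buffer="ibysaer" (len 7), cursors c1@0 c2@1 c3@4, authorship .......
After op 2 (insert('f')): buffer="fifbysfaer" (len 10), cursors c1@1 c2@3 c3@7, authorship 1.2...3...
After op 3 (insert('n')): buffer="fnifnbysfnaer" (len 13), cursors c1@2 c2@5 c3@10, authorship 11.22...33...
After op 4 (insert('l')): buffer="fnlifnlbysfnlaer" (len 16), cursors c1@3 c2@7 c3@13, authorship 111.222...333...
After op 5 (move_left): buffer="fnlifnlbysfnlaer" (len 16), cursors c1@2 c2@6 c3@12, authorship 111.222...333...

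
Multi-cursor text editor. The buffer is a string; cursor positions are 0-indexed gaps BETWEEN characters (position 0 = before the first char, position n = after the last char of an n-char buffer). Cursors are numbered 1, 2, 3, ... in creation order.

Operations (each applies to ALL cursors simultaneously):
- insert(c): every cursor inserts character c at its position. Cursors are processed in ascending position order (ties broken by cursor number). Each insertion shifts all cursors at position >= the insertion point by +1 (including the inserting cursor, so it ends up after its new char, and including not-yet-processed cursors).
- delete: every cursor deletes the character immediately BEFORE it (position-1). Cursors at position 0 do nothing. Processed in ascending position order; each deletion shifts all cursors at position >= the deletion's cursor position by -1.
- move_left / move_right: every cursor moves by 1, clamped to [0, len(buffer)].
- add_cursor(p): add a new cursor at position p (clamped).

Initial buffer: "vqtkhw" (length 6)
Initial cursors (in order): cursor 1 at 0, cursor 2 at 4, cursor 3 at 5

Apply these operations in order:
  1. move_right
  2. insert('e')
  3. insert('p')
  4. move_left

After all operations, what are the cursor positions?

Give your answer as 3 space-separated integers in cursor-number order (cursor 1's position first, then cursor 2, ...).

After op 1 (move_right): buffer="vqtkhw" (len 6), cursors c1@1 c2@5 c3@6, authorship ......
After op 2 (insert('e')): buffer="veqtkhewe" (len 9), cursors c1@2 c2@7 c3@9, authorship .1....2.3
After op 3 (insert('p')): buffer="vepqtkhepwep" (len 12), cursors c1@3 c2@9 c3@12, authorship .11....22.33
After op 4 (move_left): buffer="vepqtkhepwep" (len 12), cursors c1@2 c2@8 c3@11, authorship .11....22.33

Answer: 2 8 11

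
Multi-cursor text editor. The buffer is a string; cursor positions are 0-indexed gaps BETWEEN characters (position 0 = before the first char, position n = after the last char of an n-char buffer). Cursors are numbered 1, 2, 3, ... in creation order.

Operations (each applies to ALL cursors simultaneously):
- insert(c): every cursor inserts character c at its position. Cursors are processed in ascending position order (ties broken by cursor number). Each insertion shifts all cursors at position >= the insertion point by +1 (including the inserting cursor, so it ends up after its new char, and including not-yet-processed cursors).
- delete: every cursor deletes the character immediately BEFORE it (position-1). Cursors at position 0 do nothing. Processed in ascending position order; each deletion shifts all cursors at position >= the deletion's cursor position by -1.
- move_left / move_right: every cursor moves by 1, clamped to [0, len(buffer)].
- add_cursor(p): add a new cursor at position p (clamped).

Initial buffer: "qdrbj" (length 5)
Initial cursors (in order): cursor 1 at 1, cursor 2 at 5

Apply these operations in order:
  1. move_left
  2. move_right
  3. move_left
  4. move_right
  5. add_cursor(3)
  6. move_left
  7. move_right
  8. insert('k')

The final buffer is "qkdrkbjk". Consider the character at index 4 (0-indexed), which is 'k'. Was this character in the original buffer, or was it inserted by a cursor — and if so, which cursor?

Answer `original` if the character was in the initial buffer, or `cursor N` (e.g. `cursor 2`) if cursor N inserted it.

After op 1 (move_left): buffer="qdrbj" (len 5), cursors c1@0 c2@4, authorship .....
After op 2 (move_right): buffer="qdrbj" (len 5), cursors c1@1 c2@5, authorship .....
After op 3 (move_left): buffer="qdrbj" (len 5), cursors c1@0 c2@4, authorship .....
After op 4 (move_right): buffer="qdrbj" (len 5), cursors c1@1 c2@5, authorship .....
After op 5 (add_cursor(3)): buffer="qdrbj" (len 5), cursors c1@1 c3@3 c2@5, authorship .....
After op 6 (move_left): buffer="qdrbj" (len 5), cursors c1@0 c3@2 c2@4, authorship .....
After op 7 (move_right): buffer="qdrbj" (len 5), cursors c1@1 c3@3 c2@5, authorship .....
After op 8 (insert('k')): buffer="qkdrkbjk" (len 8), cursors c1@2 c3@5 c2@8, authorship .1..3..2
Authorship (.=original, N=cursor N): . 1 . . 3 . . 2
Index 4: author = 3

Answer: cursor 3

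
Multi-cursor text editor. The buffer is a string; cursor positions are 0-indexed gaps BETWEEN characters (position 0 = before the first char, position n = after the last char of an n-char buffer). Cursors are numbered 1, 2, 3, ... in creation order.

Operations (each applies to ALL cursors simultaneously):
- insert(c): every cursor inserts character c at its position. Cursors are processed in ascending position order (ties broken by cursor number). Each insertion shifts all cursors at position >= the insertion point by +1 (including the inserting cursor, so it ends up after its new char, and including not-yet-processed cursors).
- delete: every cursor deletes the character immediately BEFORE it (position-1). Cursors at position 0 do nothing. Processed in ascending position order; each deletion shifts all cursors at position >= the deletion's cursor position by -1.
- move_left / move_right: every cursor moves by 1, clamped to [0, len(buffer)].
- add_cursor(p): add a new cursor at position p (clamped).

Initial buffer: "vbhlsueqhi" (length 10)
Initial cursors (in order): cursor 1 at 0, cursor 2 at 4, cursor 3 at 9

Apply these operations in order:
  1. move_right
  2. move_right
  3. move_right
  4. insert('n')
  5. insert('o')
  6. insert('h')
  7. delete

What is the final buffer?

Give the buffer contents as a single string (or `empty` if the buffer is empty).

After op 1 (move_right): buffer="vbhlsueqhi" (len 10), cursors c1@1 c2@5 c3@10, authorship ..........
After op 2 (move_right): buffer="vbhlsueqhi" (len 10), cursors c1@2 c2@6 c3@10, authorship ..........
After op 3 (move_right): buffer="vbhlsueqhi" (len 10), cursors c1@3 c2@7 c3@10, authorship ..........
After op 4 (insert('n')): buffer="vbhnlsuenqhin" (len 13), cursors c1@4 c2@9 c3@13, authorship ...1....2...3
After op 5 (insert('o')): buffer="vbhnolsuenoqhino" (len 16), cursors c1@5 c2@11 c3@16, authorship ...11....22...33
After op 6 (insert('h')): buffer="vbhnohlsuenohqhinoh" (len 19), cursors c1@6 c2@13 c3@19, authorship ...111....222...333
After op 7 (delete): buffer="vbhnolsuenoqhino" (len 16), cursors c1@5 c2@11 c3@16, authorship ...11....22...33

Answer: vbhnolsuenoqhino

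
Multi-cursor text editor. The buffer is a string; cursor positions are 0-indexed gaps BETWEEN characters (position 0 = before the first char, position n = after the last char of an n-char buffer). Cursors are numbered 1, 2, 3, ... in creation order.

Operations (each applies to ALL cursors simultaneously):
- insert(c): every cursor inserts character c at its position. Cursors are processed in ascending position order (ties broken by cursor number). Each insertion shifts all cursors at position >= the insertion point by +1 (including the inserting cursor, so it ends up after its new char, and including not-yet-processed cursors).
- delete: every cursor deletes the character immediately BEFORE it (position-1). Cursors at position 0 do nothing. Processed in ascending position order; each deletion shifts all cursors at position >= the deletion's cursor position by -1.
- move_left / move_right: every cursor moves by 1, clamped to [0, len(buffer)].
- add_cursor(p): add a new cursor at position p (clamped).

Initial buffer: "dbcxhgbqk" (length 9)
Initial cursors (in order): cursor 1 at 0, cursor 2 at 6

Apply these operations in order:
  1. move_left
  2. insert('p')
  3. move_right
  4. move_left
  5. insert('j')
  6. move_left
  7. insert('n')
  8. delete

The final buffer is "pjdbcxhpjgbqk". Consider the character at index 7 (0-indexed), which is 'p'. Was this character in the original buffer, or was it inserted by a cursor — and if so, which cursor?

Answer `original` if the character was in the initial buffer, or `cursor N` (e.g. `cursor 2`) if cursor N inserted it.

After op 1 (move_left): buffer="dbcxhgbqk" (len 9), cursors c1@0 c2@5, authorship .........
After op 2 (insert('p')): buffer="pdbcxhpgbqk" (len 11), cursors c1@1 c2@7, authorship 1.....2....
After op 3 (move_right): buffer="pdbcxhpgbqk" (len 11), cursors c1@2 c2@8, authorship 1.....2....
After op 4 (move_left): buffer="pdbcxhpgbqk" (len 11), cursors c1@1 c2@7, authorship 1.....2....
After op 5 (insert('j')): buffer="pjdbcxhpjgbqk" (len 13), cursors c1@2 c2@9, authorship 11.....22....
After op 6 (move_left): buffer="pjdbcxhpjgbqk" (len 13), cursors c1@1 c2@8, authorship 11.....22....
After op 7 (insert('n')): buffer="pnjdbcxhpnjgbqk" (len 15), cursors c1@2 c2@10, authorship 111.....222....
After op 8 (delete): buffer="pjdbcxhpjgbqk" (len 13), cursors c1@1 c2@8, authorship 11.....22....
Authorship (.=original, N=cursor N): 1 1 . . . . . 2 2 . . . .
Index 7: author = 2

Answer: cursor 2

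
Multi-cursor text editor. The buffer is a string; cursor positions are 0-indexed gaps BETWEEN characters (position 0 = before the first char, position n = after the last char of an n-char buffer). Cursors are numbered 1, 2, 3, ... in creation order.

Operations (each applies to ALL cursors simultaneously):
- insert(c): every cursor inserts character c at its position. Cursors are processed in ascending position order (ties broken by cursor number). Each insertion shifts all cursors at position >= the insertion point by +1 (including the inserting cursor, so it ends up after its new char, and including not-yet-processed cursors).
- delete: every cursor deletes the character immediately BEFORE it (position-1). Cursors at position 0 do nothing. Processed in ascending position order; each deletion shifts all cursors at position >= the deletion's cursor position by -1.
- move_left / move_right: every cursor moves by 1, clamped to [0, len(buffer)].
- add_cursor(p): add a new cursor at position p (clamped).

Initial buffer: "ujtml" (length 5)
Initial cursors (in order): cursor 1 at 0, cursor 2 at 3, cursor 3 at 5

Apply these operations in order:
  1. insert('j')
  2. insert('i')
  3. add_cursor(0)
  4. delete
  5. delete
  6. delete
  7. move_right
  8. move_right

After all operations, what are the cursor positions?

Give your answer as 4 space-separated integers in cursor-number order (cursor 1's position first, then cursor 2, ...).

After op 1 (insert('j')): buffer="jujtjmlj" (len 8), cursors c1@1 c2@5 c3@8, authorship 1...2..3
After op 2 (insert('i')): buffer="jiujtjimlji" (len 11), cursors c1@2 c2@7 c3@11, authorship 11...22..33
After op 3 (add_cursor(0)): buffer="jiujtjimlji" (len 11), cursors c4@0 c1@2 c2@7 c3@11, authorship 11...22..33
After op 4 (delete): buffer="jujtjmlj" (len 8), cursors c4@0 c1@1 c2@5 c3@8, authorship 1...2..3
After op 5 (delete): buffer="ujtml" (len 5), cursors c1@0 c4@0 c2@3 c3@5, authorship .....
After op 6 (delete): buffer="ujm" (len 3), cursors c1@0 c4@0 c2@2 c3@3, authorship ...
After op 7 (move_right): buffer="ujm" (len 3), cursors c1@1 c4@1 c2@3 c3@3, authorship ...
After op 8 (move_right): buffer="ujm" (len 3), cursors c1@2 c4@2 c2@3 c3@3, authorship ...

Answer: 2 3 3 2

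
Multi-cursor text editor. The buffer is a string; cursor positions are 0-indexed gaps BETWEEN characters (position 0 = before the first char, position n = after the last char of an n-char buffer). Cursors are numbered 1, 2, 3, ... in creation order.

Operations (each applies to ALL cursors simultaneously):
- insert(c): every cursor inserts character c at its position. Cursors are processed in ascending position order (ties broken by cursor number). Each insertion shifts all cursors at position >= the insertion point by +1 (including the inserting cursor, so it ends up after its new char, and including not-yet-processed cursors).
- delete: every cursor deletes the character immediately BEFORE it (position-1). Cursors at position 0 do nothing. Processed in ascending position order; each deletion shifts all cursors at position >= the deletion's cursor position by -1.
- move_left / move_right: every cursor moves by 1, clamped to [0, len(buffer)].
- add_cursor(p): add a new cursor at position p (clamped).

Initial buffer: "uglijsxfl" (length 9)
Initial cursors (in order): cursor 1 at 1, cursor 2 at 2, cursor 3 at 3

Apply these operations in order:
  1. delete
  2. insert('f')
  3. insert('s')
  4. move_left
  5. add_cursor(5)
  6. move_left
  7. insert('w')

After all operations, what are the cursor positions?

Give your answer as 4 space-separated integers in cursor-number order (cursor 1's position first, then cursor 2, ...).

After op 1 (delete): buffer="ijsxfl" (len 6), cursors c1@0 c2@0 c3@0, authorship ......
After op 2 (insert('f')): buffer="fffijsxfl" (len 9), cursors c1@3 c2@3 c3@3, authorship 123......
After op 3 (insert('s')): buffer="fffsssijsxfl" (len 12), cursors c1@6 c2@6 c3@6, authorship 123123......
After op 4 (move_left): buffer="fffsssijsxfl" (len 12), cursors c1@5 c2@5 c3@5, authorship 123123......
After op 5 (add_cursor(5)): buffer="fffsssijsxfl" (len 12), cursors c1@5 c2@5 c3@5 c4@5, authorship 123123......
After op 6 (move_left): buffer="fffsssijsxfl" (len 12), cursors c1@4 c2@4 c3@4 c4@4, authorship 123123......
After op 7 (insert('w')): buffer="fffswwwwssijsxfl" (len 16), cursors c1@8 c2@8 c3@8 c4@8, authorship 1231123423......

Answer: 8 8 8 8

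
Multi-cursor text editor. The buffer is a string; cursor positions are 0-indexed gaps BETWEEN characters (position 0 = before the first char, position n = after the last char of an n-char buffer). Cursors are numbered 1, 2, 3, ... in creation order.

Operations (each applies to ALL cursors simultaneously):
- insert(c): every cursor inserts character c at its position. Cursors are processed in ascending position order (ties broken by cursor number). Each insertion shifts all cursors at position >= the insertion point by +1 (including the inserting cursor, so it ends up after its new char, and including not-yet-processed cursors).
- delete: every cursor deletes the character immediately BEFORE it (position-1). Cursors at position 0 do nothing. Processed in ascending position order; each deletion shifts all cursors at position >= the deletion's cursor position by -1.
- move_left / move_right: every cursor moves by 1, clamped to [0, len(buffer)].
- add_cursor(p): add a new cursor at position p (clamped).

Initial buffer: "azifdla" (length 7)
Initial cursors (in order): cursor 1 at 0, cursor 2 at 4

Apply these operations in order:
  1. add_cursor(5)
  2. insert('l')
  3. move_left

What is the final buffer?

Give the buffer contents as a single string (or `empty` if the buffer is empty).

After op 1 (add_cursor(5)): buffer="azifdla" (len 7), cursors c1@0 c2@4 c3@5, authorship .......
After op 2 (insert('l')): buffer="lazifldlla" (len 10), cursors c1@1 c2@6 c3@8, authorship 1....2.3..
After op 3 (move_left): buffer="lazifldlla" (len 10), cursors c1@0 c2@5 c3@7, authorship 1....2.3..

Answer: lazifldlla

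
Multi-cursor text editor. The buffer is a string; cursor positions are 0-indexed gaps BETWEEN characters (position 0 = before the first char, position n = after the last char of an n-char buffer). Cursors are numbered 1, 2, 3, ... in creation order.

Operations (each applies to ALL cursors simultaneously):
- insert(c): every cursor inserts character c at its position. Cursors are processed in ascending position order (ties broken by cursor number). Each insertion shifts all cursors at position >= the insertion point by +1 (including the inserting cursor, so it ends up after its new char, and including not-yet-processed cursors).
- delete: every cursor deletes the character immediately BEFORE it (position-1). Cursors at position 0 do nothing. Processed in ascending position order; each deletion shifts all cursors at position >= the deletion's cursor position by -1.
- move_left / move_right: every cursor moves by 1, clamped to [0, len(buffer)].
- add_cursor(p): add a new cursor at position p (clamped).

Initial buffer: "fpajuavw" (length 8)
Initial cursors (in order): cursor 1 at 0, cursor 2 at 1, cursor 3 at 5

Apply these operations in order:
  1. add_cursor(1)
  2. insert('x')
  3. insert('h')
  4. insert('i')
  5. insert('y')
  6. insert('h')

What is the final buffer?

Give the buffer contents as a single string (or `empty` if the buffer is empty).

After op 1 (add_cursor(1)): buffer="fpajuavw" (len 8), cursors c1@0 c2@1 c4@1 c3@5, authorship ........
After op 2 (insert('x')): buffer="xfxxpajuxavw" (len 12), cursors c1@1 c2@4 c4@4 c3@9, authorship 1.24....3...
After op 3 (insert('h')): buffer="xhfxxhhpajuxhavw" (len 16), cursors c1@2 c2@7 c4@7 c3@13, authorship 11.2424....33...
After op 4 (insert('i')): buffer="xhifxxhhiipajuxhiavw" (len 20), cursors c1@3 c2@10 c4@10 c3@17, authorship 111.242424....333...
After op 5 (insert('y')): buffer="xhiyfxxhhiiyypajuxhiyavw" (len 24), cursors c1@4 c2@13 c4@13 c3@21, authorship 1111.24242424....3333...
After op 6 (insert('h')): buffer="xhiyhfxxhhiiyyhhpajuxhiyhavw" (len 28), cursors c1@5 c2@16 c4@16 c3@25, authorship 11111.2424242424....33333...

Answer: xhiyhfxxhhiiyyhhpajuxhiyhavw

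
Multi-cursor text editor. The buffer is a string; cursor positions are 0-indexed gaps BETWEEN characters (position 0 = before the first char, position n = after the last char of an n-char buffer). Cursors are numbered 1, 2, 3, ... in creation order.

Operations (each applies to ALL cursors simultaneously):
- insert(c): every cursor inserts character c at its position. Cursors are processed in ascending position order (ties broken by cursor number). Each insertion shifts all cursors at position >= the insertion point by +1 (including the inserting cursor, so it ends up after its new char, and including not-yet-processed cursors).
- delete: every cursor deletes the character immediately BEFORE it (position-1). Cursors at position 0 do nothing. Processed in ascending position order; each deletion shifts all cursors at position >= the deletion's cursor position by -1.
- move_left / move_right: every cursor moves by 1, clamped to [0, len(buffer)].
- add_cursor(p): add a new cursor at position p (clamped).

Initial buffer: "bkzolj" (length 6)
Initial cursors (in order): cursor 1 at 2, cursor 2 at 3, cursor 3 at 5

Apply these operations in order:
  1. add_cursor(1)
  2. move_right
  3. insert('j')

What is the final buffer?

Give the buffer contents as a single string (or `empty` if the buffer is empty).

After op 1 (add_cursor(1)): buffer="bkzolj" (len 6), cursors c4@1 c1@2 c2@3 c3@5, authorship ......
After op 2 (move_right): buffer="bkzolj" (len 6), cursors c4@2 c1@3 c2@4 c3@6, authorship ......
After op 3 (insert('j')): buffer="bkjzjojljj" (len 10), cursors c4@3 c1@5 c2@7 c3@10, authorship ..4.1.2..3

Answer: bkjzjojljj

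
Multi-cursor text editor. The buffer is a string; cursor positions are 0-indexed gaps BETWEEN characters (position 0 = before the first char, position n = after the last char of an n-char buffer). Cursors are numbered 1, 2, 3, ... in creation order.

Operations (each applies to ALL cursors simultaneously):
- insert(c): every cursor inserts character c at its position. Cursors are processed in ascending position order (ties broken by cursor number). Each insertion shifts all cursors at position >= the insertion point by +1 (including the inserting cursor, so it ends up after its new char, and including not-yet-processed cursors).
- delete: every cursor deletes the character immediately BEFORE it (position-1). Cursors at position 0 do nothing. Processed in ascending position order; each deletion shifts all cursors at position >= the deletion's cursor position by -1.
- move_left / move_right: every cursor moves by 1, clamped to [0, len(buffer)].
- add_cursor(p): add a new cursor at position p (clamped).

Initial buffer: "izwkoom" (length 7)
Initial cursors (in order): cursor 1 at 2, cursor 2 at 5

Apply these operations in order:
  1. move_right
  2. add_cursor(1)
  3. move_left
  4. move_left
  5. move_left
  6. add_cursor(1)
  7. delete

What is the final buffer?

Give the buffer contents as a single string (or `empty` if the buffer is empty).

After op 1 (move_right): buffer="izwkoom" (len 7), cursors c1@3 c2@6, authorship .......
After op 2 (add_cursor(1)): buffer="izwkoom" (len 7), cursors c3@1 c1@3 c2@6, authorship .......
After op 3 (move_left): buffer="izwkoom" (len 7), cursors c3@0 c1@2 c2@5, authorship .......
After op 4 (move_left): buffer="izwkoom" (len 7), cursors c3@0 c1@1 c2@4, authorship .......
After op 5 (move_left): buffer="izwkoom" (len 7), cursors c1@0 c3@0 c2@3, authorship .......
After op 6 (add_cursor(1)): buffer="izwkoom" (len 7), cursors c1@0 c3@0 c4@1 c2@3, authorship .......
After op 7 (delete): buffer="zkoom" (len 5), cursors c1@0 c3@0 c4@0 c2@1, authorship .....

Answer: zkoom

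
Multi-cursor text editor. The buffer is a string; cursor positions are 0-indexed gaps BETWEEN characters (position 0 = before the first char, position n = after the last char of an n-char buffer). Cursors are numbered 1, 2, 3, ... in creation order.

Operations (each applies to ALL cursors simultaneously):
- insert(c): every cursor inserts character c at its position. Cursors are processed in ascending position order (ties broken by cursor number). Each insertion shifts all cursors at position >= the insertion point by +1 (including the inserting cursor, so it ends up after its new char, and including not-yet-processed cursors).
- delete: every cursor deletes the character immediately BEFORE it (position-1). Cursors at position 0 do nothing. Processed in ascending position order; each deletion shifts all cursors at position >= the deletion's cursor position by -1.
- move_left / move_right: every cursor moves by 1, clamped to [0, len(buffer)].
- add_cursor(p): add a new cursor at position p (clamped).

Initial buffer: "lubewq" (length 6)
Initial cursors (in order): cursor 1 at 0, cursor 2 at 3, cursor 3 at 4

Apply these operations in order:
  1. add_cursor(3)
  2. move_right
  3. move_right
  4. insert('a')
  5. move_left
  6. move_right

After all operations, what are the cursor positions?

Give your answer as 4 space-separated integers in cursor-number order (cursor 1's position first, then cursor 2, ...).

After op 1 (add_cursor(3)): buffer="lubewq" (len 6), cursors c1@0 c2@3 c4@3 c3@4, authorship ......
After op 2 (move_right): buffer="lubewq" (len 6), cursors c1@1 c2@4 c4@4 c3@5, authorship ......
After op 3 (move_right): buffer="lubewq" (len 6), cursors c1@2 c2@5 c4@5 c3@6, authorship ......
After op 4 (insert('a')): buffer="luabewaaqa" (len 10), cursors c1@3 c2@8 c4@8 c3@10, authorship ..1...24.3
After op 5 (move_left): buffer="luabewaaqa" (len 10), cursors c1@2 c2@7 c4@7 c3@9, authorship ..1...24.3
After op 6 (move_right): buffer="luabewaaqa" (len 10), cursors c1@3 c2@8 c4@8 c3@10, authorship ..1...24.3

Answer: 3 8 10 8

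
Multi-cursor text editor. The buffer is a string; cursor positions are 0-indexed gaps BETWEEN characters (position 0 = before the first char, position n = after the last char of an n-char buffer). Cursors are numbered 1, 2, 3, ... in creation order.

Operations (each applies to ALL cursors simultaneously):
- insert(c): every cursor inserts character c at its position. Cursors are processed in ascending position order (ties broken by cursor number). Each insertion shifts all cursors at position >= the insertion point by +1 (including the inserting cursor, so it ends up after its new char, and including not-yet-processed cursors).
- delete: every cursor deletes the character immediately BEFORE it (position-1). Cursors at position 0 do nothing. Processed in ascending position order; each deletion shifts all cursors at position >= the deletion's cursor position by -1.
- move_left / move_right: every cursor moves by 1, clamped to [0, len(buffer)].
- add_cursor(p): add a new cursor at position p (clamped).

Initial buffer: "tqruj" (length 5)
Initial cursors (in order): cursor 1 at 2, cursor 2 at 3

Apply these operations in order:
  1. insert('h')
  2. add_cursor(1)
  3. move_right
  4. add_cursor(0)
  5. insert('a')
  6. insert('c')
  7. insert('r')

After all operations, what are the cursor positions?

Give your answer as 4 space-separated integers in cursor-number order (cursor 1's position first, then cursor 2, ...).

Answer: 13 18 8 3

Derivation:
After op 1 (insert('h')): buffer="tqhrhuj" (len 7), cursors c1@3 c2@5, authorship ..1.2..
After op 2 (add_cursor(1)): buffer="tqhrhuj" (len 7), cursors c3@1 c1@3 c2@5, authorship ..1.2..
After op 3 (move_right): buffer="tqhrhuj" (len 7), cursors c3@2 c1@4 c2@6, authorship ..1.2..
After op 4 (add_cursor(0)): buffer="tqhrhuj" (len 7), cursors c4@0 c3@2 c1@4 c2@6, authorship ..1.2..
After op 5 (insert('a')): buffer="atqahrahuaj" (len 11), cursors c4@1 c3@4 c1@7 c2@10, authorship 4..31.12.2.
After op 6 (insert('c')): buffer="actqachrachuacj" (len 15), cursors c4@2 c3@6 c1@10 c2@14, authorship 44..331.112.22.
After op 7 (insert('r')): buffer="acrtqacrhracrhuacrj" (len 19), cursors c4@3 c3@8 c1@13 c2@18, authorship 444..3331.1112.222.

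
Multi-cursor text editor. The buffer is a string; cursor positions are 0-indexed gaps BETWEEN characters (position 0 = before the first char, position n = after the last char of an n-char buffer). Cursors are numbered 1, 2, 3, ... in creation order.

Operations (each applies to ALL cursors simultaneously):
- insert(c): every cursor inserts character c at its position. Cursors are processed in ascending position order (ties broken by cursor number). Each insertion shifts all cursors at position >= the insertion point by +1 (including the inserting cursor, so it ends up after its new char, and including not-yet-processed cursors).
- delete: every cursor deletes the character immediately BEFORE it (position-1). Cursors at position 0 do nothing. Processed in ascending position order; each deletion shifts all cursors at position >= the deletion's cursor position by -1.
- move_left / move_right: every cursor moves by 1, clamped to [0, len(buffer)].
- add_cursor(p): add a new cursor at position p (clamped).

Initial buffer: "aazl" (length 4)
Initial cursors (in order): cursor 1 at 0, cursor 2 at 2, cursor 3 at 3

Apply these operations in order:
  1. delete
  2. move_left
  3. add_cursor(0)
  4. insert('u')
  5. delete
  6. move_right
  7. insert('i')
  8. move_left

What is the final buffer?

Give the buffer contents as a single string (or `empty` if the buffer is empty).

Answer: aiiiil

Derivation:
After op 1 (delete): buffer="al" (len 2), cursors c1@0 c2@1 c3@1, authorship ..
After op 2 (move_left): buffer="al" (len 2), cursors c1@0 c2@0 c3@0, authorship ..
After op 3 (add_cursor(0)): buffer="al" (len 2), cursors c1@0 c2@0 c3@0 c4@0, authorship ..
After op 4 (insert('u')): buffer="uuuual" (len 6), cursors c1@4 c2@4 c3@4 c4@4, authorship 1234..
After op 5 (delete): buffer="al" (len 2), cursors c1@0 c2@0 c3@0 c4@0, authorship ..
After op 6 (move_right): buffer="al" (len 2), cursors c1@1 c2@1 c3@1 c4@1, authorship ..
After op 7 (insert('i')): buffer="aiiiil" (len 6), cursors c1@5 c2@5 c3@5 c4@5, authorship .1234.
After op 8 (move_left): buffer="aiiiil" (len 6), cursors c1@4 c2@4 c3@4 c4@4, authorship .1234.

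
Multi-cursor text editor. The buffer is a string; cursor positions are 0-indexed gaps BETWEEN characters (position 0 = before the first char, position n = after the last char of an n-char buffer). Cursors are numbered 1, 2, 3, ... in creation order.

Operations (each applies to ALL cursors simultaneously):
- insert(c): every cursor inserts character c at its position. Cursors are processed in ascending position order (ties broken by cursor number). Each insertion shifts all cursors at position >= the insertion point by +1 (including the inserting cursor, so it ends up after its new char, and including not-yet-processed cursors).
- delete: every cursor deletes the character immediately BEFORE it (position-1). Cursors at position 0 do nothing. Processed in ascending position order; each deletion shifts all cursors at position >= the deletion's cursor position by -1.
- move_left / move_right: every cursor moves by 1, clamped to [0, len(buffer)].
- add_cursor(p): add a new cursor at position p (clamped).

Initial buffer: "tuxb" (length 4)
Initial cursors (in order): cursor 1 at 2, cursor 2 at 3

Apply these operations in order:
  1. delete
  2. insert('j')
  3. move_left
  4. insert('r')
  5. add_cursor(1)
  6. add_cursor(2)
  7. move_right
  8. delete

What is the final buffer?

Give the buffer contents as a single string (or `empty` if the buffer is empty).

After op 1 (delete): buffer="tb" (len 2), cursors c1@1 c2@1, authorship ..
After op 2 (insert('j')): buffer="tjjb" (len 4), cursors c1@3 c2@3, authorship .12.
After op 3 (move_left): buffer="tjjb" (len 4), cursors c1@2 c2@2, authorship .12.
After op 4 (insert('r')): buffer="tjrrjb" (len 6), cursors c1@4 c2@4, authorship .1122.
After op 5 (add_cursor(1)): buffer="tjrrjb" (len 6), cursors c3@1 c1@4 c2@4, authorship .1122.
After op 6 (add_cursor(2)): buffer="tjrrjb" (len 6), cursors c3@1 c4@2 c1@4 c2@4, authorship .1122.
After op 7 (move_right): buffer="tjrrjb" (len 6), cursors c3@2 c4@3 c1@5 c2@5, authorship .1122.
After op 8 (delete): buffer="tb" (len 2), cursors c1@1 c2@1 c3@1 c4@1, authorship ..

Answer: tb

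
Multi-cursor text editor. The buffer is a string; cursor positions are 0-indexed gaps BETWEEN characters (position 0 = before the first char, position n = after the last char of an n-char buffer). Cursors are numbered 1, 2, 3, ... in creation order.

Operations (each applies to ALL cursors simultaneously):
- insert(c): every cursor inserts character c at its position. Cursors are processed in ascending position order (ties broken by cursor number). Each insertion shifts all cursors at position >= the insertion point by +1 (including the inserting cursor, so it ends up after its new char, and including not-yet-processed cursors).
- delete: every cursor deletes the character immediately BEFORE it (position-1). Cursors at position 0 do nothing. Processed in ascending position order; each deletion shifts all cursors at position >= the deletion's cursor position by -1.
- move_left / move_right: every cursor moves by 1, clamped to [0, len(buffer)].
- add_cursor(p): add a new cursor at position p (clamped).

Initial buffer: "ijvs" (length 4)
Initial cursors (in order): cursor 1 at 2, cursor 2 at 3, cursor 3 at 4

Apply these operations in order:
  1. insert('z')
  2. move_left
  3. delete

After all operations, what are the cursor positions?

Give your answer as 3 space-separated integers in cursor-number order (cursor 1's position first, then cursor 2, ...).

Answer: 1 2 3

Derivation:
After op 1 (insert('z')): buffer="ijzvzsz" (len 7), cursors c1@3 c2@5 c3@7, authorship ..1.2.3
After op 2 (move_left): buffer="ijzvzsz" (len 7), cursors c1@2 c2@4 c3@6, authorship ..1.2.3
After op 3 (delete): buffer="izzz" (len 4), cursors c1@1 c2@2 c3@3, authorship .123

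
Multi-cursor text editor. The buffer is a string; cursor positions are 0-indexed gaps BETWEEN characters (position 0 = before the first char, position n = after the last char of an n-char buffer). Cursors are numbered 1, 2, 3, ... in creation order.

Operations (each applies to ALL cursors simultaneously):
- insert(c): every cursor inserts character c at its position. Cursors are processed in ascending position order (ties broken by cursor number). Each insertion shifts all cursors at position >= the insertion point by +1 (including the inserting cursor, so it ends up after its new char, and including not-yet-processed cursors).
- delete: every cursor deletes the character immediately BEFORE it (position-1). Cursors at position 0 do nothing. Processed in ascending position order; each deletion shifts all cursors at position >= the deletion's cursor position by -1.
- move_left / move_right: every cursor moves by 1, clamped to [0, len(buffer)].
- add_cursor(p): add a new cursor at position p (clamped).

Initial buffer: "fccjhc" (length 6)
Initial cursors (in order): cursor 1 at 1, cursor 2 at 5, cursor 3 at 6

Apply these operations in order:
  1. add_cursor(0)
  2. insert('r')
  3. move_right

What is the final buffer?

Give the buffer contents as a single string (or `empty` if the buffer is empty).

After op 1 (add_cursor(0)): buffer="fccjhc" (len 6), cursors c4@0 c1@1 c2@5 c3@6, authorship ......
After op 2 (insert('r')): buffer="rfrccjhrcr" (len 10), cursors c4@1 c1@3 c2@8 c3@10, authorship 4.1....2.3
After op 3 (move_right): buffer="rfrccjhrcr" (len 10), cursors c4@2 c1@4 c2@9 c3@10, authorship 4.1....2.3

Answer: rfrccjhrcr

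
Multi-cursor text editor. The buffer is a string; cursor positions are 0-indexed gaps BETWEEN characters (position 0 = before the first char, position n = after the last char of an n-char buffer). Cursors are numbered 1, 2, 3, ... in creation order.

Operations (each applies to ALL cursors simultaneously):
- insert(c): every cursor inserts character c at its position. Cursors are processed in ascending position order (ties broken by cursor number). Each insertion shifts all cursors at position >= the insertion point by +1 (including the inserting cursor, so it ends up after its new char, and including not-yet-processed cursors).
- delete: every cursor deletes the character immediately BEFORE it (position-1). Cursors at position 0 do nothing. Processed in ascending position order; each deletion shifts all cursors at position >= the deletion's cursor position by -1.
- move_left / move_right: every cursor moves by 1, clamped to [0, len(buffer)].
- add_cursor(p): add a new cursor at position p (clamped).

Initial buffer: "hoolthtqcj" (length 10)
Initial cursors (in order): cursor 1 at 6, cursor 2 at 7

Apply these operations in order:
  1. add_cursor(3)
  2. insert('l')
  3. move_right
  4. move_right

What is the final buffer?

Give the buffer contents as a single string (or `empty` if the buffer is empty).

Answer: hoollthltlqcj

Derivation:
After op 1 (add_cursor(3)): buffer="hoolthtqcj" (len 10), cursors c3@3 c1@6 c2@7, authorship ..........
After op 2 (insert('l')): buffer="hoollthltlqcj" (len 13), cursors c3@4 c1@8 c2@10, authorship ...3...1.2...
After op 3 (move_right): buffer="hoollthltlqcj" (len 13), cursors c3@5 c1@9 c2@11, authorship ...3...1.2...
After op 4 (move_right): buffer="hoollthltlqcj" (len 13), cursors c3@6 c1@10 c2@12, authorship ...3...1.2...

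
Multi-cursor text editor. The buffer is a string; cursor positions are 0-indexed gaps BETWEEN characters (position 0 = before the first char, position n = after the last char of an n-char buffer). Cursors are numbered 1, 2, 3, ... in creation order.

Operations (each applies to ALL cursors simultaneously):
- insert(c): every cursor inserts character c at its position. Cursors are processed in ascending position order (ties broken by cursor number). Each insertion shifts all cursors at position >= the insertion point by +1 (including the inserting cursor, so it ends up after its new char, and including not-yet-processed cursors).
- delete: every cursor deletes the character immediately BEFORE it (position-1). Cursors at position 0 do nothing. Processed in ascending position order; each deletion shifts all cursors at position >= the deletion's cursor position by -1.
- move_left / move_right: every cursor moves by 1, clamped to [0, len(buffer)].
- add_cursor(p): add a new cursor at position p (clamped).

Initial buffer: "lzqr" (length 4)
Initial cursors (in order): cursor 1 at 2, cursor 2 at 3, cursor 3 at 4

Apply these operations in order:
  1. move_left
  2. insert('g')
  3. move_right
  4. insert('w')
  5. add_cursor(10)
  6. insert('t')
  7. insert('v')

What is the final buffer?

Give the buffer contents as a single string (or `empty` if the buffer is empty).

After op 1 (move_left): buffer="lzqr" (len 4), cursors c1@1 c2@2 c3@3, authorship ....
After op 2 (insert('g')): buffer="lgzgqgr" (len 7), cursors c1@2 c2@4 c3@6, authorship .1.2.3.
After op 3 (move_right): buffer="lgzgqgr" (len 7), cursors c1@3 c2@5 c3@7, authorship .1.2.3.
After op 4 (insert('w')): buffer="lgzwgqwgrw" (len 10), cursors c1@4 c2@7 c3@10, authorship .1.12.23.3
After op 5 (add_cursor(10)): buffer="lgzwgqwgrw" (len 10), cursors c1@4 c2@7 c3@10 c4@10, authorship .1.12.23.3
After op 6 (insert('t')): buffer="lgzwtgqwtgrwtt" (len 14), cursors c1@5 c2@9 c3@14 c4@14, authorship .1.112.223.334
After op 7 (insert('v')): buffer="lgzwtvgqwtvgrwttvv" (len 18), cursors c1@6 c2@11 c3@18 c4@18, authorship .1.1112.2223.33434

Answer: lgzwtvgqwtvgrwttvv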